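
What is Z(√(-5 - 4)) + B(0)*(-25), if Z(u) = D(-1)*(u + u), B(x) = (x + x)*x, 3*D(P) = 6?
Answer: 12*I ≈ 12.0*I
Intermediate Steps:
D(P) = 2 (D(P) = (⅓)*6 = 2)
B(x) = 2*x² (B(x) = (2*x)*x = 2*x²)
Z(u) = 4*u (Z(u) = 2*(u + u) = 2*(2*u) = 4*u)
Z(√(-5 - 4)) + B(0)*(-25) = 4*√(-5 - 4) + (2*0²)*(-25) = 4*√(-9) + (2*0)*(-25) = 4*(3*I) + 0*(-25) = 12*I + 0 = 12*I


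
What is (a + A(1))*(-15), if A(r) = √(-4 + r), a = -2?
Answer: 30 - 15*I*√3 ≈ 30.0 - 25.981*I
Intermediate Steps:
(a + A(1))*(-15) = (-2 + √(-4 + 1))*(-15) = (-2 + √(-3))*(-15) = (-2 + I*√3)*(-15) = 30 - 15*I*√3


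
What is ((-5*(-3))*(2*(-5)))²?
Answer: 22500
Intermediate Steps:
((-5*(-3))*(2*(-5)))² = (15*(-10))² = (-150)² = 22500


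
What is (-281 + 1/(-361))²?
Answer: 10290479364/130321 ≈ 78963.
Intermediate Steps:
(-281 + 1/(-361))² = (-281 - 1/361)² = (-101442/361)² = 10290479364/130321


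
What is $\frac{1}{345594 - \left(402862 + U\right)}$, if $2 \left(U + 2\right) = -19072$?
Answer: $- \frac{1}{47730} \approx -2.0951 \cdot 10^{-5}$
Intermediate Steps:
$U = -9538$ ($U = -2 + \frac{1}{2} \left(-19072\right) = -2 - 9536 = -9538$)
$\frac{1}{345594 - \left(402862 + U\right)} = \frac{1}{345594 - 393324} = \frac{1}{-47730} = - \frac{1}{47730}$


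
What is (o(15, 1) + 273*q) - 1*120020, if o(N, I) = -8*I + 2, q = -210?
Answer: -177356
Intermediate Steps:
o(N, I) = 2 - 8*I
(o(15, 1) + 273*q) - 1*120020 = ((2 - 8*1) + 273*(-210)) - 1*120020 = ((2 - 8) - 57330) - 120020 = (-6 - 57330) - 120020 = -57336 - 120020 = -177356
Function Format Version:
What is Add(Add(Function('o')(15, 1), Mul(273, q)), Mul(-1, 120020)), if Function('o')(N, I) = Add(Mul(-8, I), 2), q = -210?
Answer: -177356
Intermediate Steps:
Function('o')(N, I) = Add(2, Mul(-8, I))
Add(Add(Function('o')(15, 1), Mul(273, q)), Mul(-1, 120020)) = Add(Add(Add(2, Mul(-8, 1)), Mul(273, -210)), Mul(-1, 120020)) = Add(Add(Add(2, -8), -57330), -120020) = Add(Add(-6, -57330), -120020) = Add(-57336, -120020) = -177356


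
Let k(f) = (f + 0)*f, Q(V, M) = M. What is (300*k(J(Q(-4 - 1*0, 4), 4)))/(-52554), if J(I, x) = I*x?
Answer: -12800/8759 ≈ -1.4614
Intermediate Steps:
k(f) = f**2 (k(f) = f*f = f**2)
(300*k(J(Q(-4 - 1*0, 4), 4)))/(-52554) = (300*(4*4)**2)/(-52554) = (300*16**2)*(-1/52554) = (300*256)*(-1/52554) = 76800*(-1/52554) = -12800/8759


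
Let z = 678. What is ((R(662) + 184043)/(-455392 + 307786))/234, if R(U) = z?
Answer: -184721/34539804 ≈ -0.0053481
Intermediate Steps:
R(U) = 678
((R(662) + 184043)/(-455392 + 307786))/234 = ((678 + 184043)/(-455392 + 307786))/234 = (184721/(-147606))*(1/234) = (184721*(-1/147606))*(1/234) = -184721/147606*1/234 = -184721/34539804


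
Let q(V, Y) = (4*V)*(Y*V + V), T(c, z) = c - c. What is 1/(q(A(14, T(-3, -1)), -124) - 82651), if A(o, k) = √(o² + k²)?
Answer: -1/179083 ≈ -5.5840e-6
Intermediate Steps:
T(c, z) = 0
A(o, k) = √(k² + o²)
q(V, Y) = 4*V*(V + V*Y) (q(V, Y) = (4*V)*(V*Y + V) = (4*V)*(V + V*Y) = 4*V*(V + V*Y))
1/(q(A(14, T(-3, -1)), -124) - 82651) = 1/(4*(√(0² + 14²))²*(1 - 124) - 82651) = 1/(4*(√(0 + 196))²*(-123) - 82651) = 1/(4*(√196)²*(-123) - 82651) = 1/(4*14²*(-123) - 82651) = 1/(4*196*(-123) - 82651) = 1/(-96432 - 82651) = 1/(-179083) = -1/179083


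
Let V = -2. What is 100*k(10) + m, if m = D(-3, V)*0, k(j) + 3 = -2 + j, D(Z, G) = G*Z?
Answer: 500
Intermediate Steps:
k(j) = -5 + j (k(j) = -3 + (-2 + j) = -5 + j)
m = 0 (m = -2*(-3)*0 = 6*0 = 0)
100*k(10) + m = 100*(-5 + 10) + 0 = 100*5 + 0 = 500 + 0 = 500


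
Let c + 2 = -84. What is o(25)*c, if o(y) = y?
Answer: -2150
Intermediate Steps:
c = -86 (c = -2 - 84 = -86)
o(25)*c = 25*(-86) = -2150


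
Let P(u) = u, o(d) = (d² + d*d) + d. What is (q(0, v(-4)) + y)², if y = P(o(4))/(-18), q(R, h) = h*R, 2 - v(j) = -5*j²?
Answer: 4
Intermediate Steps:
o(d) = d + 2*d² (o(d) = (d² + d²) + d = 2*d² + d = d + 2*d²)
v(j) = 2 + 5*j² (v(j) = 2 - (-5)*j² = 2 + 5*j²)
q(R, h) = R*h
y = -2 (y = (4*(1 + 2*4))/(-18) = (4*(1 + 8))*(-1/18) = (4*9)*(-1/18) = 36*(-1/18) = -2)
(q(0, v(-4)) + y)² = (0*(2 + 5*(-4)²) - 2)² = (0*(2 + 5*16) - 2)² = (0*(2 + 80) - 2)² = (0*82 - 2)² = (0 - 2)² = (-2)² = 4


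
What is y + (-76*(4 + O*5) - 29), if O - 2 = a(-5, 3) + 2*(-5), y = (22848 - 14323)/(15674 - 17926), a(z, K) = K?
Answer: 3520359/2252 ≈ 1563.2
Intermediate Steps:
y = -8525/2252 (y = 8525/(-2252) = 8525*(-1/2252) = -8525/2252 ≈ -3.7855)
O = -5 (O = 2 + (3 + 2*(-5)) = 2 + (3 - 10) = 2 - 7 = -5)
y + (-76*(4 + O*5) - 29) = -8525/2252 + (-76*(4 - 5*5) - 29) = -8525/2252 + (-76*(4 - 25) - 29) = -8525/2252 + (-76*(-21) - 29) = -8525/2252 + (1596 - 29) = -8525/2252 + 1567 = 3520359/2252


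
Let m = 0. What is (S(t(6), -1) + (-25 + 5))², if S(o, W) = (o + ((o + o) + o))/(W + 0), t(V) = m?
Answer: 400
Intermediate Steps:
t(V) = 0
S(o, W) = 4*o/W (S(o, W) = (o + (2*o + o))/W = (o + 3*o)/W = (4*o)/W = 4*o/W)
(S(t(6), -1) + (-25 + 5))² = (4*0/(-1) + (-25 + 5))² = (4*0*(-1) - 20)² = (0 - 20)² = (-20)² = 400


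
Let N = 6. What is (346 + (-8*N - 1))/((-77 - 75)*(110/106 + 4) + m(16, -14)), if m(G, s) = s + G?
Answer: -15741/40478 ≈ -0.38888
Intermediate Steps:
m(G, s) = G + s
(346 + (-8*N - 1))/((-77 - 75)*(110/106 + 4) + m(16, -14)) = (346 + (-8*6 - 1))/((-77 - 75)*(110/106 + 4) + (16 - 14)) = (346 + (-48 - 1))/(-152*(110*(1/106) + 4) + 2) = (346 - 49)/(-152*(55/53 + 4) + 2) = 297/(-152*267/53 + 2) = 297/(-40584/53 + 2) = 297/(-40478/53) = 297*(-53/40478) = -15741/40478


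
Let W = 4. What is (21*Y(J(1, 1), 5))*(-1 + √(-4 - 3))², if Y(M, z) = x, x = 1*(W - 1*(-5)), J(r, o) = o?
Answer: 189*(1 - I*√7)² ≈ -1134.0 - 1000.1*I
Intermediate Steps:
x = 9 (x = 1*(4 - 1*(-5)) = 1*(4 + 5) = 1*9 = 9)
Y(M, z) = 9
(21*Y(J(1, 1), 5))*(-1 + √(-4 - 3))² = (21*9)*(-1 + √(-4 - 3))² = 189*(-1 + √(-7))² = 189*(-1 + I*√7)²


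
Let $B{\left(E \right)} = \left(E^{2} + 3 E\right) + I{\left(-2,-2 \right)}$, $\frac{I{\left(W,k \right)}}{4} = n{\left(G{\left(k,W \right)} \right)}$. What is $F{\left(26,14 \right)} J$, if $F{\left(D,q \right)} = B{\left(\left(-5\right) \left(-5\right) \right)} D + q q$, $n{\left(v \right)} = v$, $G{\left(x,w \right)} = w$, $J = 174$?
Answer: $3164712$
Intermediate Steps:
$I{\left(W,k \right)} = 4 W$
$B{\left(E \right)} = -8 + E^{2} + 3 E$ ($B{\left(E \right)} = \left(E^{2} + 3 E\right) + 4 \left(-2\right) = \left(E^{2} + 3 E\right) - 8 = -8 + E^{2} + 3 E$)
$F{\left(D,q \right)} = q^{2} + 692 D$ ($F{\left(D,q \right)} = \left(-8 + \left(\left(-5\right) \left(-5\right)\right)^{2} + 3 \left(\left(-5\right) \left(-5\right)\right)\right) D + q q = \left(-8 + 25^{2} + 3 \cdot 25\right) D + q^{2} = \left(-8 + 625 + 75\right) D + q^{2} = 692 D + q^{2} = q^{2} + 692 D$)
$F{\left(26,14 \right)} J = \left(14^{2} + 692 \cdot 26\right) 174 = \left(196 + 17992\right) 174 = 18188 \cdot 174 = 3164712$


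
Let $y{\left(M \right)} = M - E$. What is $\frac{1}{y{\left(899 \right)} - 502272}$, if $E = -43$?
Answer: $- \frac{1}{501330} \approx -1.9947 \cdot 10^{-6}$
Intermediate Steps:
$y{\left(M \right)} = 43 + M$ ($y{\left(M \right)} = M - -43 = M + 43 = 43 + M$)
$\frac{1}{y{\left(899 \right)} - 502272} = \frac{1}{\left(43 + 899\right) - 502272} = \frac{1}{942 - 502272} = \frac{1}{-501330} = - \frac{1}{501330}$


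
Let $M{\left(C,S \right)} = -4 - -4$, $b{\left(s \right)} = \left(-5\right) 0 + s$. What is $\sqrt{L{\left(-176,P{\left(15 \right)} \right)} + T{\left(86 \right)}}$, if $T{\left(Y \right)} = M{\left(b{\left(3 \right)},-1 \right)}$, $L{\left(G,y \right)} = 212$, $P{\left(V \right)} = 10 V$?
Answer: $2 \sqrt{53} \approx 14.56$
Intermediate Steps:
$b{\left(s \right)} = s$ ($b{\left(s \right)} = 0 + s = s$)
$M{\left(C,S \right)} = 0$ ($M{\left(C,S \right)} = -4 + 4 = 0$)
$T{\left(Y \right)} = 0$
$\sqrt{L{\left(-176,P{\left(15 \right)} \right)} + T{\left(86 \right)}} = \sqrt{212 + 0} = \sqrt{212} = 2 \sqrt{53}$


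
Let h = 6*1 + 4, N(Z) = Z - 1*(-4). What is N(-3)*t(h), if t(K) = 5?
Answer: 5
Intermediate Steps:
N(Z) = 4 + Z (N(Z) = Z + 4 = 4 + Z)
h = 10 (h = 6 + 4 = 10)
N(-3)*t(h) = (4 - 3)*5 = 1*5 = 5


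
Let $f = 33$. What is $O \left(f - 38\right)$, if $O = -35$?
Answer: $175$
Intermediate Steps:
$O \left(f - 38\right) = - 35 \left(33 - 38\right) = \left(-35\right) \left(-5\right) = 175$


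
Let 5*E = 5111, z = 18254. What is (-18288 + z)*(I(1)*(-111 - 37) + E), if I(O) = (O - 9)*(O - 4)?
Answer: 430066/5 ≈ 86013.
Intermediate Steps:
E = 5111/5 (E = (1/5)*5111 = 5111/5 ≈ 1022.2)
I(O) = (-9 + O)*(-4 + O)
(-18288 + z)*(I(1)*(-111 - 37) + E) = (-18288 + 18254)*((36 + 1**2 - 13*1)*(-111 - 37) + 5111/5) = -34*((36 + 1 - 13)*(-148) + 5111/5) = -34*(24*(-148) + 5111/5) = -34*(-3552 + 5111/5) = -34*(-12649/5) = 430066/5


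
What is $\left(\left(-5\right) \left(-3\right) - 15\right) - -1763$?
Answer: $1763$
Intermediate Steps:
$\left(\left(-5\right) \left(-3\right) - 15\right) - -1763 = \left(15 - 15\right) + 1763 = 0 + 1763 = 1763$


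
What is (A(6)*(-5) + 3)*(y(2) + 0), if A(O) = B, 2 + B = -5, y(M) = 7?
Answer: 266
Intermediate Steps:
B = -7 (B = -2 - 5 = -7)
A(O) = -7
(A(6)*(-5) + 3)*(y(2) + 0) = (-7*(-5) + 3)*(7 + 0) = (35 + 3)*7 = 38*7 = 266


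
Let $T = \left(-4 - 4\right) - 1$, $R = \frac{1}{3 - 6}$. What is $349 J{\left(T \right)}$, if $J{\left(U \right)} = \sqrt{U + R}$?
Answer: $\frac{698 i \sqrt{21}}{3} \approx 1066.2 i$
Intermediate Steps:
$R = - \frac{1}{3}$ ($R = \frac{1}{-3} = - \frac{1}{3} \approx -0.33333$)
$T = -9$ ($T = -8 - 1 = -9$)
$J{\left(U \right)} = \sqrt{- \frac{1}{3} + U}$ ($J{\left(U \right)} = \sqrt{U - \frac{1}{3}} = \sqrt{- \frac{1}{3} + U}$)
$349 J{\left(T \right)} = 349 \frac{\sqrt{-3 + 9 \left(-9\right)}}{3} = 349 \frac{\sqrt{-3 - 81}}{3} = 349 \frac{\sqrt{-84}}{3} = 349 \frac{2 i \sqrt{21}}{3} = \frac{698 i \sqrt{21}}{3}$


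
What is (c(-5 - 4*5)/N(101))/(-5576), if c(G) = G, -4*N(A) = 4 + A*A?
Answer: -5/2845154 ≈ -1.7574e-6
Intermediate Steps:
N(A) = -1 - A²/4 (N(A) = -(4 + A*A)/4 = -(4 + A²)/4 = -1 - A²/4)
(c(-5 - 4*5)/N(101))/(-5576) = ((-5 - 4*5)/(-1 - ¼*101²))/(-5576) = ((-5 - 20)/(-1 - ¼*10201))*(-1/5576) = -25/(-1 - 10201/4)*(-1/5576) = -25/(-10205/4)*(-1/5576) = -25*(-4/10205)*(-1/5576) = (20/2041)*(-1/5576) = -5/2845154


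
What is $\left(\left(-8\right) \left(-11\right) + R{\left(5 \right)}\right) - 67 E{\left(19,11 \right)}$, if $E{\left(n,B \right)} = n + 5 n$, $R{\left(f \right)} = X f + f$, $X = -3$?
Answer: $-7560$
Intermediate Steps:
$R{\left(f \right)} = - 2 f$ ($R{\left(f \right)} = - 3 f + f = - 2 f$)
$E{\left(n,B \right)} = 6 n$
$\left(\left(-8\right) \left(-11\right) + R{\left(5 \right)}\right) - 67 E{\left(19,11 \right)} = \left(\left(-8\right) \left(-11\right) - 10\right) - 67 \cdot 6 \cdot 19 = \left(88 - 10\right) - 7638 = 78 - 7638 = -7560$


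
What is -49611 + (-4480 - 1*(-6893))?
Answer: -47198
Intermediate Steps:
-49611 + (-4480 - 1*(-6893)) = -49611 + (-4480 + 6893) = -49611 + 2413 = -47198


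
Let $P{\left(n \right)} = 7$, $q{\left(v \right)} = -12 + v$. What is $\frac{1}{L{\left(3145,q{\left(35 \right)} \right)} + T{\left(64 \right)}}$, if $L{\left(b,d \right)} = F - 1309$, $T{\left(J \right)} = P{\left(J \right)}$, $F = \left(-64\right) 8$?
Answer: $- \frac{1}{1814} \approx -0.00055127$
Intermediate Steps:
$F = -512$
$T{\left(J \right)} = 7$
$L{\left(b,d \right)} = -1821$ ($L{\left(b,d \right)} = -512 - 1309 = -1821$)
$\frac{1}{L{\left(3145,q{\left(35 \right)} \right)} + T{\left(64 \right)}} = \frac{1}{-1821 + 7} = \frac{1}{-1814} = - \frac{1}{1814}$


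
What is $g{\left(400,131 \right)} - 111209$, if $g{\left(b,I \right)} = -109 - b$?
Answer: $-111718$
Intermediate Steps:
$g{\left(400,131 \right)} - 111209 = \left(-109 - 400\right) - 111209 = -509 - 111209 = -111718$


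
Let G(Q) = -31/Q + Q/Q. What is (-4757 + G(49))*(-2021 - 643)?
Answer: 620911800/49 ≈ 1.2672e+7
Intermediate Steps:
G(Q) = 1 - 31/Q (G(Q) = -31/Q + 1 = 1 - 31/Q)
(-4757 + G(49))*(-2021 - 643) = (-4757 + (-31 + 49)/49)*(-2021 - 643) = (-4757 + (1/49)*18)*(-2664) = (-4757 + 18/49)*(-2664) = -233075/49*(-2664) = 620911800/49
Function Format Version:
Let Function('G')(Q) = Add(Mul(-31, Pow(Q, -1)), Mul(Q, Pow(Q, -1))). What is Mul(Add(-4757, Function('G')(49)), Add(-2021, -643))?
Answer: Rational(620911800, 49) ≈ 1.2672e+7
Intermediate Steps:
Function('G')(Q) = Add(1, Mul(-31, Pow(Q, -1))) (Function('G')(Q) = Add(Mul(-31, Pow(Q, -1)), 1) = Add(1, Mul(-31, Pow(Q, -1))))
Mul(Add(-4757, Function('G')(49)), Add(-2021, -643)) = Mul(Add(-4757, Mul(Pow(49, -1), Add(-31, 49))), Add(-2021, -643)) = Mul(Add(-4757, Mul(Rational(1, 49), 18)), -2664) = Mul(Add(-4757, Rational(18, 49)), -2664) = Mul(Rational(-233075, 49), -2664) = Rational(620911800, 49)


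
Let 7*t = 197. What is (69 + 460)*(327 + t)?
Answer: 1315094/7 ≈ 1.8787e+5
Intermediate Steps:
t = 197/7 (t = (⅐)*197 = 197/7 ≈ 28.143)
(69 + 460)*(327 + t) = (69 + 460)*(327 + 197/7) = 529*(2486/7) = 1315094/7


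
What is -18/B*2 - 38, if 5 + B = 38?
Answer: -430/11 ≈ -39.091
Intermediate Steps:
B = 33 (B = -5 + 38 = 33)
-18/B*2 - 38 = -18/33*2 - 38 = -18*1/33*2 - 38 = -6/11*2 - 38 = -12/11 - 38 = -430/11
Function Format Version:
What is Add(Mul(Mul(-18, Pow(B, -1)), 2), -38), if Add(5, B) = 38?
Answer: Rational(-430, 11) ≈ -39.091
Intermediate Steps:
B = 33 (B = Add(-5, 38) = 33)
Add(Mul(Mul(-18, Pow(B, -1)), 2), -38) = Add(Mul(Mul(-18, Pow(33, -1)), 2), -38) = Add(Mul(Mul(-18, Rational(1, 33)), 2), -38) = Add(Mul(Rational(-6, 11), 2), -38) = Add(Rational(-12, 11), -38) = Rational(-430, 11)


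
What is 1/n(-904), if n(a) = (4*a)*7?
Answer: -1/25312 ≈ -3.9507e-5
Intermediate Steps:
n(a) = 28*a
1/n(-904) = 1/(28*(-904)) = 1/(-25312) = -1/25312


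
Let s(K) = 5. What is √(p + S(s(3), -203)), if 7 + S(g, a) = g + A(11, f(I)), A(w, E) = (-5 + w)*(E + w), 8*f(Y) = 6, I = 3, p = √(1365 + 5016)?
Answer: √(274 + 12*√709)/2 ≈ 12.181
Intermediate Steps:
p = 3*√709 (p = √6381 = 3*√709 ≈ 79.881)
f(Y) = ¾ (f(Y) = (⅛)*6 = ¾)
S(g, a) = 127/2 + g (S(g, a) = -7 + (g + (11² - 5*¾ - 5*11 + (¾)*11)) = -7 + (g + (121 - 15/4 - 55 + 33/4)) = -7 + (g + 141/2) = -7 + (141/2 + g) = 127/2 + g)
√(p + S(s(3), -203)) = √(3*√709 + (127/2 + 5)) = √(3*√709 + 137/2) = √(137/2 + 3*√709)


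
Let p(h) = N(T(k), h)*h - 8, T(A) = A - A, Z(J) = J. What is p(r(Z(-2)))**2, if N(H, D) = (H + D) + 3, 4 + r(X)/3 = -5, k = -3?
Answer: 409600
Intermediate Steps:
r(X) = -27 (r(X) = -12 + 3*(-5) = -12 - 15 = -27)
T(A) = 0
N(H, D) = 3 + D + H (N(H, D) = (D + H) + 3 = 3 + D + H)
p(h) = -8 + h*(3 + h) (p(h) = (3 + h + 0)*h - 8 = (3 + h)*h - 8 = h*(3 + h) - 8 = -8 + h*(3 + h))
p(r(Z(-2)))**2 = (-8 - 27*(3 - 27))**2 = (-8 - 27*(-24))**2 = (-8 + 648)**2 = 640**2 = 409600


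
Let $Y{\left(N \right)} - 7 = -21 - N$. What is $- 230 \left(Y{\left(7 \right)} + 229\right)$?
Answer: $-47840$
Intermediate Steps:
$Y{\left(N \right)} = -14 - N$ ($Y{\left(N \right)} = 7 - \left(21 + N\right) = -14 - N$)
$- 230 \left(Y{\left(7 \right)} + 229\right) = - 230 \left(\left(-14 - 7\right) + 229\right) = - 230 \left(-21 + 229\right) = \left(-230\right) 208 = -47840$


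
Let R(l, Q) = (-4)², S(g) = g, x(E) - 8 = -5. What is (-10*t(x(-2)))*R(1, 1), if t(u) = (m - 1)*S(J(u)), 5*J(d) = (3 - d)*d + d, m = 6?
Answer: -480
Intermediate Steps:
x(E) = 3 (x(E) = 8 - 5 = 3)
J(d) = d/5 + d*(3 - d)/5 (J(d) = ((3 - d)*d + d)/5 = (d*(3 - d) + d)/5 = (d + d*(3 - d))/5 = d/5 + d*(3 - d)/5)
R(l, Q) = 16
t(u) = u*(4 - u) (t(u) = (6 - 1)*(u*(4 - u)/5) = 5*(u*(4 - u)/5) = u*(4 - u))
(-10*t(x(-2)))*R(1, 1) = -30*(4 - 1*3)*16 = -30*(4 - 3)*16 = -30*16 = -480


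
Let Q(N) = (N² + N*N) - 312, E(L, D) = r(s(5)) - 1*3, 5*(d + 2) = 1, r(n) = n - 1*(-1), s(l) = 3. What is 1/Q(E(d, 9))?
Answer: -1/310 ≈ -0.0032258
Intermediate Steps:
r(n) = 1 + n (r(n) = n + 1 = 1 + n)
d = -9/5 (d = -2 + (⅕)*1 = -2 + ⅕ = -9/5 ≈ -1.8000)
E(L, D) = 1 (E(L, D) = (1 + 3) - 1*3 = 4 - 3 = 1)
Q(N) = -312 + 2*N² (Q(N) = (N² + N²) - 312 = 2*N² - 312 = -312 + 2*N²)
1/Q(E(d, 9)) = 1/(-312 + 2*1²) = 1/(-312 + 2*1) = 1/(-312 + 2) = 1/(-310) = -1/310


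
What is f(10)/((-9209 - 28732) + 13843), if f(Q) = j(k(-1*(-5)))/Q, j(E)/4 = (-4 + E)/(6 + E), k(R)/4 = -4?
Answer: -2/60245 ≈ -3.3198e-5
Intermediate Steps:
k(R) = -16 (k(R) = 4*(-4) = -16)
j(E) = 4*(-4 + E)/(6 + E) (j(E) = 4*((-4 + E)/(6 + E)) = 4*(-4 + E)/(6 + E))
f(Q) = 8/Q (f(Q) = (4*(-4 - 16)/(6 - 16))/Q = (4*(-20)/(-10))/Q = (4*(-1/10)*(-20))/Q = 8/Q)
f(10)/((-9209 - 28732) + 13843) = (8/10)/((-9209 - 28732) + 13843) = (8*(1/10))/(-37941 + 13843) = (4/5)/(-24098) = (4/5)*(-1/24098) = -2/60245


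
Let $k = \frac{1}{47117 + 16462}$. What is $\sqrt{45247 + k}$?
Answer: $\frac{\sqrt{182901461351106}}{63579} \approx 212.71$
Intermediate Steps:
$k = \frac{1}{63579} \approx 1.5728 \cdot 10^{-5}$
$\sqrt{45247 + k} = \sqrt{45247 + \frac{1}{63579}} = \sqrt{\frac{2876759014}{63579}} = \frac{\sqrt{182901461351106}}{63579}$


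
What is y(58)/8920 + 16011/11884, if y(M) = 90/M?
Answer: 207113013/153707656 ≈ 1.3474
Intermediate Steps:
y(58)/8920 + 16011/11884 = (90/58)/8920 + 16011/11884 = (90*(1/58))*(1/8920) + 16011*(1/11884) = (45/29)*(1/8920) + 16011/11884 = 9/51736 + 16011/11884 = 207113013/153707656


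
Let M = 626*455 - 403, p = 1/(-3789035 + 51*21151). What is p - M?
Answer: -770892168619/2710334 ≈ -2.8443e+5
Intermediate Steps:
p = -1/2710334 (p = 1/(-3789035 + 1078701) = 1/(-2710334) = -1/2710334 ≈ -3.6896e-7)
M = 284427 (M = 284830 - 403 = 284427)
p - M = -1/2710334 - 1*284427 = -1/2710334 - 284427 = -770892168619/2710334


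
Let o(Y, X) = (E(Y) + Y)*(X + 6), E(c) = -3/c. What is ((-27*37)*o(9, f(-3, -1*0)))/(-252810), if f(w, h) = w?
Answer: 1443/14045 ≈ 0.10274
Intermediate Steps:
o(Y, X) = (6 + X)*(Y - 3/Y) (o(Y, X) = (-3/Y + Y)*(X + 6) = (Y - 3/Y)*(6 + X) = (6 + X)*(Y - 3/Y))
((-27*37)*o(9, f(-3, -1*0)))/(-252810) = ((-27*37)*((-18 - 3*(-3) + 9²*(6 - 3))/9))/(-252810) = -111*(-18 + 9 + 81*3)*(-1/252810) = -111*(-18 + 9 + 243)*(-1/252810) = -111*234*(-1/252810) = -999*26*(-1/252810) = -25974*(-1/252810) = 1443/14045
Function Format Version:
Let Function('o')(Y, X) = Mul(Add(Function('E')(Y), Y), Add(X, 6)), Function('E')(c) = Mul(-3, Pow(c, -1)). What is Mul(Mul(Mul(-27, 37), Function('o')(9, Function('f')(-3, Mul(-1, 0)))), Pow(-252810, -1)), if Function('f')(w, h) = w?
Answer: Rational(1443, 14045) ≈ 0.10274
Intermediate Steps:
Function('o')(Y, X) = Mul(Add(6, X), Add(Y, Mul(-3, Pow(Y, -1)))) (Function('o')(Y, X) = Mul(Add(Mul(-3, Pow(Y, -1)), Y), Add(X, 6)) = Mul(Add(Y, Mul(-3, Pow(Y, -1))), Add(6, X)) = Mul(Add(6, X), Add(Y, Mul(-3, Pow(Y, -1)))))
Mul(Mul(Mul(-27, 37), Function('o')(9, Function('f')(-3, Mul(-1, 0)))), Pow(-252810, -1)) = Mul(Mul(Mul(-27, 37), Mul(Pow(9, -1), Add(-18, Mul(-3, -3), Mul(Pow(9, 2), Add(6, -3))))), Pow(-252810, -1)) = Mul(Mul(-999, Mul(Rational(1, 9), Add(-18, 9, Mul(81, 3)))), Rational(-1, 252810)) = Mul(Mul(-999, Mul(Rational(1, 9), Add(-18, 9, 243))), Rational(-1, 252810)) = Mul(Mul(-999, Mul(Rational(1, 9), 234)), Rational(-1, 252810)) = Mul(Mul(-999, 26), Rational(-1, 252810)) = Mul(-25974, Rational(-1, 252810)) = Rational(1443, 14045)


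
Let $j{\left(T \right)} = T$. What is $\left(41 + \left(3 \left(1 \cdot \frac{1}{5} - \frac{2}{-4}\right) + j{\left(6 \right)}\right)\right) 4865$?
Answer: $\frac{477743}{2} \approx 2.3887 \cdot 10^{5}$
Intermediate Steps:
$\left(41 + \left(3 \left(1 \cdot \frac{1}{5} - \frac{2}{-4}\right) + j{\left(6 \right)}\right)\right) 4865 = \left(41 + \left(3 \left(1 \cdot \frac{1}{5} - \frac{2}{-4}\right) + 6\right)\right) 4865 = \left(41 + \left(3 \left(1 \cdot \frac{1}{5} - - \frac{1}{2}\right) + 6\right)\right) 4865 = \left(41 + \left(3 \left(\frac{1}{5} + \frac{1}{2}\right) + 6\right)\right) 4865 = \left(41 + \left(3 \cdot \frac{7}{10} + 6\right)\right) 4865 = \left(41 + \left(\frac{21}{10} + 6\right)\right) 4865 = \left(41 + \frac{81}{10}\right) 4865 = \frac{491}{10} \cdot 4865 = \frac{477743}{2}$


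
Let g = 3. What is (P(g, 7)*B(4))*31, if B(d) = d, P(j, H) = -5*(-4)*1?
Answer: 2480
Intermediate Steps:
P(j, H) = 20 (P(j, H) = 20*1 = 20)
(P(g, 7)*B(4))*31 = (20*4)*31 = 80*31 = 2480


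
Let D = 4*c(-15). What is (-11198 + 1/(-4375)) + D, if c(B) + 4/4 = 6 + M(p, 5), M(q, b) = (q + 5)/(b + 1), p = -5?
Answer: -48903751/4375 ≈ -11178.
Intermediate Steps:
M(q, b) = (5 + q)/(1 + b)
c(B) = 5 (c(B) = -1 + (6 + (5 - 5)/(1 + 5)) = -1 + (6 + 0/6) = -1 + (6 + (⅙)*0) = -1 + (6 + 0) = -1 + 6 = 5)
D = 20 (D = 4*5 = 20)
(-11198 + 1/(-4375)) + D = (-11198 + 1/(-4375)) + 20 = (-11198 - 1/4375) + 20 = -48991251/4375 + 20 = -48903751/4375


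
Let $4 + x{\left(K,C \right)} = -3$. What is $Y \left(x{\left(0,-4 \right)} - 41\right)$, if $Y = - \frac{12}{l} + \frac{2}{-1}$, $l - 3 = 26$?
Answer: $\frac{3360}{29} \approx 115.86$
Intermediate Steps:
$l = 29$ ($l = 3 + 26 = 29$)
$x{\left(K,C \right)} = -7$ ($x{\left(K,C \right)} = -4 - 3 = -7$)
$Y = - \frac{70}{29}$ ($Y = - \frac{12}{29} + \frac{2}{-1} = \left(-12\right) \frac{1}{29} + 2 \left(-1\right) = - \frac{12}{29} - 2 = - \frac{70}{29} \approx -2.4138$)
$Y \left(x{\left(0,-4 \right)} - 41\right) = - \frac{70 \left(-7 - 41\right)}{29} = \left(- \frac{70}{29}\right) \left(-48\right) = \frac{3360}{29}$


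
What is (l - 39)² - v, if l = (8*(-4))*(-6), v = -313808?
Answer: 337217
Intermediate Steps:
l = 192 (l = -32*(-6) = 192)
(l - 39)² - v = (192 - 39)² - 1*(-313808) = 153² + 313808 = 23409 + 313808 = 337217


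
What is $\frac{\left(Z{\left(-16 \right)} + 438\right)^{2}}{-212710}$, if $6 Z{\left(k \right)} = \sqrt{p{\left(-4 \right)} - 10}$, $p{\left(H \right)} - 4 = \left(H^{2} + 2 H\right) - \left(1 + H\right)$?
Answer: $- \frac{\left(2628 + \sqrt{5}\right)^{2}}{7657560} \approx -0.90344$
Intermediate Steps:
$p{\left(H \right)} = 3 + H + H^{2}$ ($p{\left(H \right)} = 4 - \left(1 - H - H^{2}\right) = 4 + \left(-1 + H + H^{2}\right) = 3 + H + H^{2}$)
$Z{\left(k \right)} = \frac{\sqrt{5}}{6}$ ($Z{\left(k \right)} = \frac{\sqrt{\left(3 - 4 + \left(-4\right)^{2}\right) - 10}}{6} = \frac{\sqrt{\left(3 - 4 + 16\right) - 10}}{6} = \frac{\sqrt{15 - 10}}{6} = \frac{\sqrt{5}}{6}$)
$\frac{\left(Z{\left(-16 \right)} + 438\right)^{2}}{-212710} = \frac{\left(\frac{\sqrt{5}}{6} + 438\right)^{2}}{-212710} = \left(438 + \frac{\sqrt{5}}{6}\right)^{2} \left(- \frac{1}{212710}\right) = - \frac{\left(438 + \frac{\sqrt{5}}{6}\right)^{2}}{212710}$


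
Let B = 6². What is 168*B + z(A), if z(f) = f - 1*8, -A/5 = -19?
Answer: 6135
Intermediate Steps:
A = 95 (A = -5*(-19) = 95)
z(f) = -8 + f (z(f) = f - 8 = -8 + f)
B = 36
168*B + z(A) = 168*36 + (-8 + 95) = 6048 + 87 = 6135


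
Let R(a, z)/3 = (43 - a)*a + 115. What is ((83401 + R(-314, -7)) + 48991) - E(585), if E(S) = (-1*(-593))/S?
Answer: -119081438/585 ≈ -2.0356e+5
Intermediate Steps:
R(a, z) = 345 + 3*a*(43 - a) (R(a, z) = 3*((43 - a)*a + 115) = 3*(a*(43 - a) + 115) = 3*(115 + a*(43 - a)) = 345 + 3*a*(43 - a))
E(S) = 593/S
((83401 + R(-314, -7)) + 48991) - E(585) = ((83401 + (345 - 3*(-314)² + 129*(-314))) + 48991) - 593/585 = ((83401 + (345 - 3*98596 - 40506)) + 48991) - 593/585 = ((83401 + (345 - 295788 - 40506)) + 48991) - 1*593/585 = ((83401 - 335949) + 48991) - 593/585 = (-252548 + 48991) - 593/585 = -203557 - 593/585 = -119081438/585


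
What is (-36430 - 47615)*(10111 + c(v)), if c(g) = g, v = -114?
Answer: -840197865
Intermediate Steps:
(-36430 - 47615)*(10111 + c(v)) = (-36430 - 47615)*(10111 - 114) = -84045*9997 = -840197865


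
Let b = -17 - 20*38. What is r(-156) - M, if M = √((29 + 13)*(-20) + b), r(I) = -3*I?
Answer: 468 - 7*I*√33 ≈ 468.0 - 40.212*I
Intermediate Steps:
b = -777 (b = -17 - 760 = -777)
M = 7*I*√33 (M = √((29 + 13)*(-20) - 777) = √(42*(-20) - 777) = √(-840 - 777) = √(-1617) = 7*I*√33 ≈ 40.212*I)
r(-156) - M = -3*(-156) - 7*I*√33 = 468 - 7*I*√33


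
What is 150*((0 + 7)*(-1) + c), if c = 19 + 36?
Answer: 7200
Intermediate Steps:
c = 55
150*((0 + 7)*(-1) + c) = 150*((0 + 7)*(-1) + 55) = 150*(7*(-1) + 55) = 150*(-7 + 55) = 150*48 = 7200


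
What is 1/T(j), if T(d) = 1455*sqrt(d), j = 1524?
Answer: sqrt(381)/1108710 ≈ 1.7605e-5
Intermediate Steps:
1/T(j) = 1/(1455*sqrt(1524)) = 1/(1455*(2*sqrt(381))) = 1/(2910*sqrt(381)) = sqrt(381)/1108710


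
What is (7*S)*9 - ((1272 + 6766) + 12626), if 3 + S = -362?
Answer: -43659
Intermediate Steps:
S = -365 (S = -3 - 362 = -365)
(7*S)*9 - ((1272 + 6766) + 12626) = (7*(-365))*9 - ((1272 + 6766) + 12626) = -2555*9 - (8038 + 12626) = -22995 - 1*20664 = -22995 - 20664 = -43659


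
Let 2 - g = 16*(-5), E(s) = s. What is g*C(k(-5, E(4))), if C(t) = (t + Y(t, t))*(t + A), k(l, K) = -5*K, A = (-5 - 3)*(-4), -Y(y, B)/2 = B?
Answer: 19680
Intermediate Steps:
Y(y, B) = -2*B
A = 32 (A = -8*(-4) = 32)
C(t) = -t*(32 + t) (C(t) = (t - 2*t)*(t + 32) = (-t)*(32 + t) = -t*(32 + t))
g = 82 (g = 2 - 16*(-5) = 2 - 1*(-80) = 2 + 80 = 82)
g*C(k(-5, E(4))) = 82*((-5*4)*(-32 - (-5)*4)) = 82*(-20*(-32 - 1*(-20))) = 82*(-20*(-32 + 20)) = 82*(-20*(-12)) = 82*240 = 19680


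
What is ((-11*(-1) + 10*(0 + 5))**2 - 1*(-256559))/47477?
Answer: 1080/197 ≈ 5.4822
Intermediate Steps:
((-11*(-1) + 10*(0 + 5))**2 - 1*(-256559))/47477 = ((11 + 10*5)**2 + 256559)*(1/47477) = ((11 + 50)**2 + 256559)*(1/47477) = (61**2 + 256559)*(1/47477) = (3721 + 256559)*(1/47477) = 260280*(1/47477) = 1080/197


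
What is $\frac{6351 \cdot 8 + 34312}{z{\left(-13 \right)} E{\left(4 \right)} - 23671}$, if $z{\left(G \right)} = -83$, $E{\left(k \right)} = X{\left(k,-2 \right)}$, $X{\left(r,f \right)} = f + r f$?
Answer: $- \frac{12160}{3263} \approx -3.7266$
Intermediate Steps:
$X{\left(r,f \right)} = f + f r$
$E{\left(k \right)} = -2 - 2 k$ ($E{\left(k \right)} = - 2 \left(1 + k\right) = -2 - 2 k$)
$\frac{6351 \cdot 8 + 34312}{z{\left(-13 \right)} E{\left(4 \right)} - 23671} = \frac{6351 \cdot 8 + 34312}{- 83 \left(-2 - 8\right) - 23671} = \frac{50808 + 34312}{- 83 \left(-2 - 8\right) - 23671} = \frac{85120}{\left(-83\right) \left(-10\right) - 23671} = \frac{85120}{830 - 23671} = \frac{85120}{-22841} = 85120 \left(- \frac{1}{22841}\right) = - \frac{12160}{3263}$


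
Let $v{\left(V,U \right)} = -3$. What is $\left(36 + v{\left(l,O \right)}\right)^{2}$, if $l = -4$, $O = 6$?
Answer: $1089$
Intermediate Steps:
$\left(36 + v{\left(l,O \right)}\right)^{2} = \left(36 - 3\right)^{2} = 33^{2} = 1089$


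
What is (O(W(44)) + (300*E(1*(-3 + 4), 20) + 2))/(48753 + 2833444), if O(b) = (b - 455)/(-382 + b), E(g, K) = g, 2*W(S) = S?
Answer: 109153/1037590920 ≈ 0.00010520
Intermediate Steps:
W(S) = S/2
O(b) = (-455 + b)/(-382 + b)
(O(W(44)) + (300*E(1*(-3 + 4), 20) + 2))/(48753 + 2833444) = ((-455 + (½)*44)/(-382 + (½)*44) + (300*(1*(-3 + 4)) + 2))/(48753 + 2833444) = ((-455 + 22)/(-382 + 22) + (300*(1*1) + 2))/2882197 = (-433/(-360) + (300*1 + 2))*(1/2882197) = (-1/360*(-433) + (300 + 2))*(1/2882197) = (433/360 + 302)*(1/2882197) = (109153/360)*(1/2882197) = 109153/1037590920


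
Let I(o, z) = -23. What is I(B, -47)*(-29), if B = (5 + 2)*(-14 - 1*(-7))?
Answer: 667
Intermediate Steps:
B = -49 (B = 7*(-14 + 7) = 7*(-7) = -49)
I(B, -47)*(-29) = -23*(-29) = 667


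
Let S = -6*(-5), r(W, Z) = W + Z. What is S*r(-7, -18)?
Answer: -750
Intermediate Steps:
S = 30
S*r(-7, -18) = 30*(-7 - 18) = 30*(-25) = -750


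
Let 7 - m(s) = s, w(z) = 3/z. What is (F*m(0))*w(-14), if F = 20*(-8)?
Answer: 240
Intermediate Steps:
F = -160
m(s) = 7 - s
(F*m(0))*w(-14) = (-160*(7 - 1*0))*(3/(-14)) = (-160*(7 + 0))*(3*(-1/14)) = -160*7*(-3/14) = -1120*(-3/14) = 240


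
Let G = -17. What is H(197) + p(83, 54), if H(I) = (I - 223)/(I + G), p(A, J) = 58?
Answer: 5207/90 ≈ 57.856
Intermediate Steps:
H(I) = (-223 + I)/(-17 + I) (H(I) = (I - 223)/(I - 17) = (-223 + I)/(-17 + I))
H(197) + p(83, 54) = (-223 + 197)/(-17 + 197) + 58 = -26/180 + 58 = (1/180)*(-26) + 58 = -13/90 + 58 = 5207/90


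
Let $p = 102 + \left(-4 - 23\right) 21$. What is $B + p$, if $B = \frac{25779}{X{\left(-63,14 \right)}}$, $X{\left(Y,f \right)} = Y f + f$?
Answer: $- \frac{429399}{868} \approx -494.7$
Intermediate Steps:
$X{\left(Y,f \right)} = f + Y f$
$B = - \frac{25779}{868}$ ($B = \frac{25779}{14 \left(1 - 63\right)} = \frac{25779}{14 \left(-62\right)} = \frac{25779}{-868} = 25779 \left(- \frac{1}{868}\right) = - \frac{25779}{868} \approx -29.699$)
$p = -465$ ($p = 102 + \left(-4 - 23\right) 21 = 102 - 567 = -465$)
$B + p = - \frac{25779}{868} - 465 = - \frac{429399}{868}$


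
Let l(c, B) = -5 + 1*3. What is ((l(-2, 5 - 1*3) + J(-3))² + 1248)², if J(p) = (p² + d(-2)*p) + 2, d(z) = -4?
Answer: 2852721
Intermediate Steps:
l(c, B) = -2 (l(c, B) = -5 + 3 = -2)
J(p) = 2 + p² - 4*p (J(p) = (p² - 4*p) + 2 = 2 + p² - 4*p)
((l(-2, 5 - 1*3) + J(-3))² + 1248)² = ((-2 + (2 + (-3)² - 4*(-3)))² + 1248)² = ((-2 + (2 + 9 + 12))² + 1248)² = ((-2 + 23)² + 1248)² = (21² + 1248)² = (441 + 1248)² = 1689² = 2852721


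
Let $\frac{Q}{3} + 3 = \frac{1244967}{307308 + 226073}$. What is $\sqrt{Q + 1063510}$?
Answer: $\frac{\sqrt{302563018770244942}}{533381} \approx 1031.3$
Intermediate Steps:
$Q = - \frac{1065528}{533381}$ ($Q = -9 + 3 \frac{1244967}{307308 + 226073} = -9 + 3 \cdot \frac{1244967}{533381} = -9 + \frac{3734901}{533381} = - \frac{1065528}{533381} \approx -1.9977$)
$\sqrt{Q + 1063510} = \sqrt{- \frac{1065528}{533381} + 1063510} = \sqrt{\frac{567254961782}{533381}} = \frac{\sqrt{302563018770244942}}{533381}$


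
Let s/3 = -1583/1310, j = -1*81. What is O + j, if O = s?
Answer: -110859/1310 ≈ -84.625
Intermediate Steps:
j = -81
s = -4749/1310 (s = 3*(-1583/1310) = -4749/1310 ≈ -3.6252)
O = -4749/1310 ≈ -3.6252
O + j = -4749/1310 - 81 = -110859/1310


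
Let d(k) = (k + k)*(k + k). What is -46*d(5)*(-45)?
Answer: 207000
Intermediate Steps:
d(k) = 4*k² (d(k) = (2*k)*(2*k) = 4*k²)
-46*d(5)*(-45) = -184*5²*(-45) = -184*25*(-45) = -46*100*(-45) = -4600*(-45) = 207000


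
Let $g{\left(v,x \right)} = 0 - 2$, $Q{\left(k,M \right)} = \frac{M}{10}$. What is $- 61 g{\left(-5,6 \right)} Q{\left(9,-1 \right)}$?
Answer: $- \frac{61}{5} \approx -12.2$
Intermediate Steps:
$Q{\left(k,M \right)} = \frac{M}{10}$ ($Q{\left(k,M \right)} = M \frac{1}{10} = \frac{M}{10}$)
$g{\left(v,x \right)} = -2$
$- 61 g{\left(-5,6 \right)} Q{\left(9,-1 \right)} = \left(-61\right) \left(-2\right) \frac{1}{10} \left(-1\right) = 122 \left(- \frac{1}{10}\right) = - \frac{61}{5}$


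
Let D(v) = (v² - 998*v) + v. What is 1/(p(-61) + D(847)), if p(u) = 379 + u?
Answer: -1/126732 ≈ -7.8907e-6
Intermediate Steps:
D(v) = v² - 997*v
1/(p(-61) + D(847)) = 1/((379 - 61) + 847*(-997 + 847)) = 1/(318 + 847*(-150)) = 1/(318 - 127050) = 1/(-126732) = -1/126732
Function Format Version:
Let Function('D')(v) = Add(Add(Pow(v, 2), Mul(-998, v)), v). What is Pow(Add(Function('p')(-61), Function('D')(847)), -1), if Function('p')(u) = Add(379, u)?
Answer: Rational(-1, 126732) ≈ -7.8907e-6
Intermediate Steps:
Function('D')(v) = Add(Pow(v, 2), Mul(-997, v))
Pow(Add(Function('p')(-61), Function('D')(847)), -1) = Pow(Add(Add(379, -61), Mul(847, Add(-997, 847))), -1) = Pow(Add(318, Mul(847, -150)), -1) = Pow(Add(318, -127050), -1) = Pow(-126732, -1) = Rational(-1, 126732)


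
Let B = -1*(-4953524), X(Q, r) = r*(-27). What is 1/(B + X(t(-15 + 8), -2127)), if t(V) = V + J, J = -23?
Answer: 1/5010953 ≈ 1.9956e-7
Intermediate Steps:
t(V) = -23 + V (t(V) = V - 23 = -23 + V)
X(Q, r) = -27*r
B = 4953524
1/(B + X(t(-15 + 8), -2127)) = 1/(4953524 - 27*(-2127)) = 1/(4953524 + 57429) = 1/5010953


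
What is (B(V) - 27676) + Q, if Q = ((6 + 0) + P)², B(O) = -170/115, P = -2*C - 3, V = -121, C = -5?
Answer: -632695/23 ≈ -27508.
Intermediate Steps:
P = 7 (P = -2*(-5) - 3 = 10 - 3 = 7)
B(O) = -34/23 (B(O) = -170*1/115 = -34/23)
Q = 169 (Q = ((6 + 0) + 7)² = (6 + 7)² = 13² = 169)
(B(V) - 27676) + Q = (-34/23 - 27676) + 169 = -636582/23 + 169 = -632695/23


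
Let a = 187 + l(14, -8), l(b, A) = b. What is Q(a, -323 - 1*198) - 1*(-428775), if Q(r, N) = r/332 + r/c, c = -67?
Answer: 142352505/332 ≈ 4.2877e+5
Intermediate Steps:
a = 201 (a = 187 + 14 = 201)
Q(r, N) = -265*r/22244 (Q(r, N) = r/332 + r/(-67) = r*(1/332) + r*(-1/67) = r/332 - r/67 = -265*r/22244)
Q(a, -323 - 1*198) - 1*(-428775) = -265/22244*201 - 1*(-428775) = -795/332 + 428775 = 142352505/332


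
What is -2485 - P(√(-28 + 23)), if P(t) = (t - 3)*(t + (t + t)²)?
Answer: -2540 + 23*I*√5 ≈ -2540.0 + 51.43*I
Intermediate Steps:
P(t) = (-3 + t)*(t + 4*t²) (P(t) = (-3 + t)*(t + (2*t)²) = (-3 + t)*(t + 4*t²))
-2485 - P(√(-28 + 23)) = -2485 - √(-28 + 23)*(-3 - 11*√(-28 + 23) + 4*(√(-28 + 23))²) = -2485 - √(-5)*(-3 - 11*I*√5 + 4*(√(-5))²) = -2485 - I*√5*(-3 - 11*I*√5 + 4*(I*√5)²) = -2485 - I*√5*(-3 - 11*I*√5 + 4*(-5)) = -2485 - I*√5*(-3 - 11*I*√5 - 20) = -2485 - I*√5*(-23 - 11*I*√5)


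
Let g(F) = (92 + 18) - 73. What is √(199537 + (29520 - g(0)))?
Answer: 2*√57255 ≈ 478.56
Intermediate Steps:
g(F) = 37 (g(F) = 110 - 73 = 37)
√(199537 + (29520 - g(0))) = √(199537 + (29520 - 1*37)) = √(199537 + (29520 - 37)) = √(199537 + 29483) = √229020 = 2*√57255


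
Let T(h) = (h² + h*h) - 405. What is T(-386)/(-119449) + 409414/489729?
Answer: -96832891037/58497639321 ≈ -1.6553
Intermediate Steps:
T(h) = -405 + 2*h² (T(h) = (h² + h²) - 405 = 2*h² - 405 = -405 + 2*h²)
T(-386)/(-119449) + 409414/489729 = (-405 + 2*(-386)²)/(-119449) + 409414/489729 = (-405 + 2*148996)*(-1/119449) + 409414*(1/489729) = (-405 + 297992)*(-1/119449) + 409414/489729 = 297587*(-1/119449) + 409414/489729 = -297587/119449 + 409414/489729 = -96832891037/58497639321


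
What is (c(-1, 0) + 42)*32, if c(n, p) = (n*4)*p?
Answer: 1344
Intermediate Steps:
c(n, p) = 4*n*p (c(n, p) = (4*n)*p = 4*n*p)
(c(-1, 0) + 42)*32 = (4*(-1)*0 + 42)*32 = (0 + 42)*32 = 42*32 = 1344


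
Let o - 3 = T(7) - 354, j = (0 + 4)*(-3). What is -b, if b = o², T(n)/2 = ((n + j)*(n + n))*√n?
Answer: -260401 - 98280*√7 ≈ -5.2043e+5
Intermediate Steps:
j = -12 (j = 4*(-3) = -12)
T(n) = 4*n^(3/2)*(-12 + n) (T(n) = 2*(((n - 12)*(n + n))*√n) = 2*(((-12 + n)*(2*n))*√n) = 2*((2*n*(-12 + n))*√n) = 2*(2*n^(3/2)*(-12 + n)) = 4*n^(3/2)*(-12 + n))
o = -351 - 140*√7 (o = 3 + (4*7^(3/2)*(-12 + 7) - 354) = 3 + (4*(7*√7)*(-5) - 354) = 3 + (-140*√7 - 354) = 3 + (-354 - 140*√7) = -351 - 140*√7 ≈ -721.41)
b = (-351 - 140*√7)² ≈ 5.2043e+5
-b = -(260401 + 98280*√7) = -260401 - 98280*√7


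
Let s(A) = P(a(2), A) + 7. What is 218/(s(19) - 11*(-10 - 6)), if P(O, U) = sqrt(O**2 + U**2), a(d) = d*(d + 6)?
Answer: 19947/16436 - 109*sqrt(617)/16436 ≈ 1.0489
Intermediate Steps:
a(d) = d*(6 + d)
s(A) = 7 + sqrt(256 + A**2) (s(A) = sqrt((2*(6 + 2))**2 + A**2) + 7 = sqrt((2*8)**2 + A**2) + 7 = sqrt(16**2 + A**2) + 7 = sqrt(256 + A**2) + 7 = 7 + sqrt(256 + A**2))
218/(s(19) - 11*(-10 - 6)) = 218/((7 + sqrt(256 + 19**2)) - 11*(-10 - 6)) = 218/((7 + sqrt(256 + 361)) - 11*(-16)) = 218/((7 + sqrt(617)) + 176) = 218/(183 + sqrt(617))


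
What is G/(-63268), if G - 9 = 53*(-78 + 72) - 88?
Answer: 397/63268 ≈ 0.0062749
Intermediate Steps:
G = -397 (G = 9 + (53*(-78 + 72) - 88) = 9 + (53*(-6) - 88) = 9 + (-318 - 88) = 9 - 406 = -397)
G/(-63268) = -397/(-63268) = -397*(-1/63268) = 397/63268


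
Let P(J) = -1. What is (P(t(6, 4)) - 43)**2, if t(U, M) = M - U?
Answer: 1936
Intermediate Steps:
(P(t(6, 4)) - 43)**2 = (-1 - 43)**2 = (-44)**2 = 1936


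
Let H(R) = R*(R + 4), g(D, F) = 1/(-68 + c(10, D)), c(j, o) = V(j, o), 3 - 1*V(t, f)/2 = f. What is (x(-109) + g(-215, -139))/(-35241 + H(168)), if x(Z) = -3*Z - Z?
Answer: -53483/778320 ≈ -0.068716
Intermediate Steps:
V(t, f) = 6 - 2*f
c(j, o) = 6 - 2*o
g(D, F) = 1/(-62 - 2*D) (g(D, F) = 1/(-68 + (6 - 2*D)) = 1/(-62 - 2*D))
H(R) = R*(4 + R)
x(Z) = -4*Z
(x(-109) + g(-215, -139))/(-35241 + H(168)) = (-4*(-109) - 1/(62 + 2*(-215)))/(-35241 + 168*(4 + 168)) = (436 - 1/(62 - 430))/(-35241 + 168*172) = (436 - 1/(-368))/(-35241 + 28896) = (436 - 1*(-1/368))/(-6345) = (436 + 1/368)*(-1/6345) = (160449/368)*(-1/6345) = -53483/778320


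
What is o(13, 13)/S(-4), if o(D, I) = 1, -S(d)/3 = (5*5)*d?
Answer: 1/300 ≈ 0.0033333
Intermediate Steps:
S(d) = -75*d (S(d) = -3*5*5*d = -75*d)
o(13, 13)/S(-4) = 1/(-75*(-4)) = 1/300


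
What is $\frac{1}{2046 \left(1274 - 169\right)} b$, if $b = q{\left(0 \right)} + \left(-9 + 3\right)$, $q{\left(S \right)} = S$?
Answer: $- \frac{1}{376805} \approx -2.6539 \cdot 10^{-6}$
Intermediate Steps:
$b = -6$ ($b = 0 + \left(-9 + 3\right) = 0 - 6 = -6$)
$\frac{1}{2046 \left(1274 - 169\right)} b = \frac{1}{2046 \left(1274 - 169\right)} \left(-6\right) = \frac{1}{2046 \cdot 1105} \left(-6\right) = \frac{1}{2046} \cdot \frac{1}{1105} \left(-6\right) = \frac{1}{2260830} \left(-6\right) = - \frac{1}{376805}$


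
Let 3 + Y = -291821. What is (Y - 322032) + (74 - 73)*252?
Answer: -613604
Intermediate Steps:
Y = -291824 (Y = -3 - 291821 = -291824)
(Y - 322032) + (74 - 73)*252 = (-291824 - 322032) + (74 - 73)*252 = -613856 + 1*252 = -613856 + 252 = -613604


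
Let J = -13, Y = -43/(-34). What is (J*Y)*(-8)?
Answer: 2236/17 ≈ 131.53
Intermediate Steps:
Y = 43/34 (Y = -43*(-1/34) = 43/34 ≈ 1.2647)
(J*Y)*(-8) = -13*43/34*(-8) = -559/34*(-8) = 2236/17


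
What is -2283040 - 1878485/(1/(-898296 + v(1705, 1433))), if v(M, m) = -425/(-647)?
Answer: 1091768532846315/647 ≈ 1.6874e+12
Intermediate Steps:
v(M, m) = 425/647 (v(M, m) = -425*(-1/647) = 425/647)
-2283040 - 1878485/(1/(-898296 + v(1705, 1433))) = -2283040 - 1878485/(1/(-898296 + 425/647)) = -2283040 - 1878485/(1/(-581197087/647)) = -2283040 - 1878485/(-647/581197087) = -2283040 - 1878485*(-581197087)/647 = -2283040 - 1*(-1091770009973195/647) = -2283040 + 1091770009973195/647 = 1091768532846315/647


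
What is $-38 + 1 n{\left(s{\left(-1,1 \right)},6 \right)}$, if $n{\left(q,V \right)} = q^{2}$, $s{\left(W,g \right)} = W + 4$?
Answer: $-29$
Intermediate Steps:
$s{\left(W,g \right)} = 4 + W$
$-38 + 1 n{\left(s{\left(-1,1 \right)},6 \right)} = -38 + 1 \left(4 - 1\right)^{2} = -38 + 1 \cdot 3^{2} = -38 + 1 \cdot 9 = -38 + 9 = -29$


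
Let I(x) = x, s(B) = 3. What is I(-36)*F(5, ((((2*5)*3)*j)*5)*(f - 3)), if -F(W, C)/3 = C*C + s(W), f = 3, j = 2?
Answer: 324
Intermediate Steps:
F(W, C) = -9 - 3*C**2 (F(W, C) = -3*(C*C + 3) = -3*(C**2 + 3) = -3*(3 + C**2) = -9 - 3*C**2)
I(-36)*F(5, ((((2*5)*3)*j)*5)*(f - 3)) = -36*(-9 - 3*90000*(3 - 3)**2) = -36*(-9 - 3*((((10*3)*2)*5)*0)**2) = -36*(-9 - 3*(((30*2)*5)*0)**2) = -36*(-9 - 3*((60*5)*0)**2) = -36*(-9 - 3*(300*0)**2) = -36*(-9 - 3*0**2) = -36*(-9 - 3*0) = -36*(-9 + 0) = -36*(-9) = 324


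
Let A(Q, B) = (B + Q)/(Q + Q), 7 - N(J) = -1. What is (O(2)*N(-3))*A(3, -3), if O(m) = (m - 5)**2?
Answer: 0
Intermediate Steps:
N(J) = 8 (N(J) = 7 - 1*(-1) = 7 + 1 = 8)
A(Q, B) = (B + Q)/(2*Q) (A(Q, B) = (B + Q)/((2*Q)) = (B + Q)*(1/(2*Q)) = (B + Q)/(2*Q))
O(m) = (-5 + m)**2
(O(2)*N(-3))*A(3, -3) = ((-5 + 2)**2*8)*((1/2)*(-3 + 3)/3) = ((-3)**2*8)*((1/2)*(1/3)*0) = (9*8)*0 = 72*0 = 0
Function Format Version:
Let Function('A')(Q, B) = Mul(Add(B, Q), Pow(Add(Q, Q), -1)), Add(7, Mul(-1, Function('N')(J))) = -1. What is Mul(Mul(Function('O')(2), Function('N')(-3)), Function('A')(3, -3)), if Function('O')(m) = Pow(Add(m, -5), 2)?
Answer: 0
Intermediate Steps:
Function('N')(J) = 8 (Function('N')(J) = Add(7, Mul(-1, -1)) = Add(7, 1) = 8)
Function('A')(Q, B) = Mul(Rational(1, 2), Pow(Q, -1), Add(B, Q)) (Function('A')(Q, B) = Mul(Add(B, Q), Pow(Mul(2, Q), -1)) = Mul(Add(B, Q), Mul(Rational(1, 2), Pow(Q, -1))) = Mul(Rational(1, 2), Pow(Q, -1), Add(B, Q)))
Function('O')(m) = Pow(Add(-5, m), 2)
Mul(Mul(Function('O')(2), Function('N')(-3)), Function('A')(3, -3)) = Mul(Mul(Pow(Add(-5, 2), 2), 8), Mul(Rational(1, 2), Pow(3, -1), Add(-3, 3))) = Mul(Mul(Pow(-3, 2), 8), Mul(Rational(1, 2), Rational(1, 3), 0)) = Mul(Mul(9, 8), 0) = Mul(72, 0) = 0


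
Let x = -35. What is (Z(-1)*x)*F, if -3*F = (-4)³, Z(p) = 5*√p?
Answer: -11200*I/3 ≈ -3733.3*I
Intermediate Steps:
F = 64/3 (F = -⅓*(-4)³ = -⅓*(-64) = 64/3 ≈ 21.333)
(Z(-1)*x)*F = ((5*√(-1))*(-35))*(64/3) = ((5*I)*(-35))*(64/3) = -175*I*(64/3) = -11200*I/3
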